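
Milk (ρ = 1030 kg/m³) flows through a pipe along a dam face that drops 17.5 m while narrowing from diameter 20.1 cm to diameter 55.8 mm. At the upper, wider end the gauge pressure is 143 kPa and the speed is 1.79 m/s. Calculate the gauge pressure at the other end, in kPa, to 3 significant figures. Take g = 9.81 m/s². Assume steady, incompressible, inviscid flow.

Mass conservation (A₁v₁ = A₂v₂) gives v₂ = 1.79 × 317/24.5 = 23.2 m/s.
Bernoulli: P₁ + ½ρv₁² + ρg h₁ = P₂ + ½ρv₂² + ρg h₂, so P₂ = P₁ + ½ρ(v₁² − v₂²) − ρg(h₂ − h₁).
P₂ = 143000 + ½·1030·(1.79² − 23.2²) − 1030·9.81·(−17.5) = 143000 + (-276000) − (-177000) = 43700 Pa.

43.7 kPa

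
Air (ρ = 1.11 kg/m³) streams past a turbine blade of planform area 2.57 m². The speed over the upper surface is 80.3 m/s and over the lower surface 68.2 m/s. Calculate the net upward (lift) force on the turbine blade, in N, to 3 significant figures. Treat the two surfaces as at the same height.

F = 2560 N

The faster flow above has the lower pressure; Bernoulli (same height) gives ΔP = ½ρ(v_up² − v_low²).
ΔP = ½·1.11·(80.3² − 68.2²) = 997 Pa.
Lift = ΔP · A = 997 × 2.57 = 2560 N.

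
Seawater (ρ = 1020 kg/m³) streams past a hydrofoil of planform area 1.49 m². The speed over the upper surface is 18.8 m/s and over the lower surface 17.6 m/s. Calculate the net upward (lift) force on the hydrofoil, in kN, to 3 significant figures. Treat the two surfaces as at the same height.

F ≈ 33.2 kN

With equal heights on the two surfaces, Bernoulli gives P_lower − P_upper = ½ρ(v_upper² − v_lower²).
ΔP = ½·1020·(18.8² − 17.6²) = 22300 Pa.
Lift = ΔP · A = 22300 × 1.49 = 33200 N.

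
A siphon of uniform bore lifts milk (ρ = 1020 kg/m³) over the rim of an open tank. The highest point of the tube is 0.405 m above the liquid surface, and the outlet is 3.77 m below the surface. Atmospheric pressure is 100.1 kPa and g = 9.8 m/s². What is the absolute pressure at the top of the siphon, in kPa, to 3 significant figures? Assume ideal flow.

P_top ≈ 58.4 kPa

From the surface to the outlet (both open to atmosphere, surface at rest): v = √(2g·h_out) = √(2·9.8·3.77) = 8.60 m/s.
Continuity keeps v the same throughout the tube; from surface to crest, P_atm + 0 = P_top + ½ρv² + ρg·h_top.
P_top = 100100 − ½·1020·8.60² − 1020·9.8·0.405 = 58400 Pa.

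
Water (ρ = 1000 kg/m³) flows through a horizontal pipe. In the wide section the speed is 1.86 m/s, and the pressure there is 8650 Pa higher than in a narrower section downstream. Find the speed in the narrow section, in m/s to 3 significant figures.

v₂ = 4.56 m/s

Along the level pipe P + ½ρv² is conserved, hence v₂² = v₁² + 2(P₁ − P₂)/ρ.
v₂ = √(1.86² + 2·8650/1000) = √(3.46 + 17.3) = 4.56 m/s.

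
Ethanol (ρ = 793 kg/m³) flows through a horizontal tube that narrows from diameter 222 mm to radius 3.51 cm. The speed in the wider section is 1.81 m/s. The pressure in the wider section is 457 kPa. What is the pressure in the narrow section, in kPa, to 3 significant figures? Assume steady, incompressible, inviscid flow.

The volume flow rate is constant, so v₂ = (A₁/A₂)v₁ = (387/38.7)·1.81 = 18.1 m/s.
Bernoulli (h₁ = h₂): P₁ − P₂ = ½ρ(v₂² − v₁²).
P₂ = P₁ − ½ρ(v₂² − v₁²) = 457000 − ½·793·(18.1² − 1.81²) = 457000 − 129000 = 328000 Pa.

P₂ ≈ 328 kPa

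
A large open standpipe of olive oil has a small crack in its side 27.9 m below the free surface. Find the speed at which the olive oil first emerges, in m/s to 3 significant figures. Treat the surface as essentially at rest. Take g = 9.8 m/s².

With the surface at rest and both surface and jet at atmospheric pressure, Bernoulli gives ρg h = ½ρv², so v = √(2gh) = √(2·9.8·27.9) = 23.4 m/s.

v ≈ 23.4 m/s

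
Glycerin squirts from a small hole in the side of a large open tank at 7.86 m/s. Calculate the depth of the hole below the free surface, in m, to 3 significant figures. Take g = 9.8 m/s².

3.15 m

Torricelli: v = √(2gh), so h = v²/(2g).
h = 7.86²/(2·9.8) = 61.8/19.60 = 3.15 m.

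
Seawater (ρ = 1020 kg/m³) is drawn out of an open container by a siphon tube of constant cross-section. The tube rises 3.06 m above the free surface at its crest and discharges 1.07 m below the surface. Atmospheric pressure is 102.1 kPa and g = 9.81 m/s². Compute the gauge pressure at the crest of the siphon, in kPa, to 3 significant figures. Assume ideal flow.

Bernoulli surface→outlet gives ½v² = g·h_out, so v = √(2·9.81·1.07) = 4.58 m/s.
Continuity keeps v the same throughout the tube; from surface to crest, P_atm + 0 = P_top + ½ρv² + ρg·h_top.
P_top = 102100 − ½·1020·4.58² − 1020·9.81·3.06 = 60800 Pa. So P_gauge = P_top − P_atm = -41300 Pa.

-41.3 kPa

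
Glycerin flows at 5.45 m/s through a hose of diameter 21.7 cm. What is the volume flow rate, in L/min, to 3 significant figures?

Q = A·v = 0.0370 m² × 5.45 m/s = 0.202 m³/s.
Converting: 0.202 m³/s × 60000 = 12100 L/min.

Q = 12100 L/min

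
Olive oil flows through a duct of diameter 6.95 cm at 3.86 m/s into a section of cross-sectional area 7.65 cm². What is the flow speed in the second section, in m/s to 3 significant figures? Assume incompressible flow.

The volume flow rate is constant, so v₂ = (A₁/A₂)v₁ = (37.9/7.65)·3.86 = 19.1 m/s.

19.1 m/s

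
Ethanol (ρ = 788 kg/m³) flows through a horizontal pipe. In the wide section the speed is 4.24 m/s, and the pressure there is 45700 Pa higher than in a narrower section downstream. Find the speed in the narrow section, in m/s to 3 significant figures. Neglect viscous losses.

Along the level pipe P + ½ρv² is conserved, hence v₂² = v₁² + 2(P₁ − P₂)/ρ.
v₂ = √(4.24² + 2·45700/788) = √(18.0 + 116) = 11.6 m/s.

v₂ ≈ 11.6 m/s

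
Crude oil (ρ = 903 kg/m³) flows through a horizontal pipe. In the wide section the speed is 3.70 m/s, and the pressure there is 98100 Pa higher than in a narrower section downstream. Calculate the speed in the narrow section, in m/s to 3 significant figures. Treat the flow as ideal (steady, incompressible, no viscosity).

Horizontal Bernoulli: P₁ + ½ρv₁² = P₂ + ½ρv₂², so v₂² = v₁² + 2(P₁ − P₂)/ρ.
v₂ = √(3.70² + 2·98100/903) = √(13.7 + 217) = 15.2 m/s.

v₂ ≈ 15.2 m/s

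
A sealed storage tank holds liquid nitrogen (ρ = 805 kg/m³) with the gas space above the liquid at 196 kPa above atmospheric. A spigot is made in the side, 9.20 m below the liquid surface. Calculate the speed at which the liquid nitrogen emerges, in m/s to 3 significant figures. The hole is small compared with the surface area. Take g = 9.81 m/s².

25.8 m/s

Take point 1 at the surface (v₁ ≈ 0) and point 2 at the hole (at atmospheric pressure). Bernoulli: P₁ + ρg h = P_atm + ½ρv₂².
With P₁ − P_atm = 196000 Pa, v₂ = √(2gh + 2ΔP/ρ) = √(2·9.81·9.20 + 2·196000/805) = 25.8 m/s.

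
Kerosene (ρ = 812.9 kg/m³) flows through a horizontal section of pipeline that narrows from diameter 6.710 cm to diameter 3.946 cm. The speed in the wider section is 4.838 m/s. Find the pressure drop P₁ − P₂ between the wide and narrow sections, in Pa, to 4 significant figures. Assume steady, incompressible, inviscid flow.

ΔP ≈ 70030 Pa

Continuity gives A₁v₁ = A₂v₂, so v₂ = (35.36 cm²)/(12.23 cm²) × 4.838 m/s = 13.99 m/s.
Bernoulli (h₁ = h₂): P₁ − P₂ = ½ρ(v₂² − v₁²).
P₁ − P₂ = ½·812.9·(13.99² − 4.838²) = ½·812.9·172.3 = 70030 Pa.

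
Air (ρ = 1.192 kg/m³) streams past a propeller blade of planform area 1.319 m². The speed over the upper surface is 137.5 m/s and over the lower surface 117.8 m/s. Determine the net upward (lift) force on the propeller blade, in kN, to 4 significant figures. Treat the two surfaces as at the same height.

From P + ½ρv² = const at equal height, P_low − P_up = ½ρ(v_up² − v_low²).
ΔP = ½·1.192·(137.5² − 117.8²) = 2998 Pa.
Lift = ΔP · A = 2998 × 1.319 = 3954 N.

F = 3.954 kN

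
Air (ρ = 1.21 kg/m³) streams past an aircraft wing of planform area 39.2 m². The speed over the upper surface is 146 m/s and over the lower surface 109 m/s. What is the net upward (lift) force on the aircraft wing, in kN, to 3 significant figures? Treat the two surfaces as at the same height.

From P + ½ρv² = const at equal height, P_low − P_up = ½ρ(v_up² − v_low²).
ΔP = ½·1.21·(146² − 109²) = 5710 Pa.
Lift = ΔP · A = 5710 × 39.2 = 224000 N.

F ≈ 224 kN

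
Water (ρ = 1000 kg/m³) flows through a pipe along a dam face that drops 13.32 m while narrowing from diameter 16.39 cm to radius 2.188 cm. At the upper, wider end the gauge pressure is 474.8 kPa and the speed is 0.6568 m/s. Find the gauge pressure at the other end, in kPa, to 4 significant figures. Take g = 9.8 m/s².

Mass conservation (A₁v₁ = A₂v₂) gives v₂ = 0.6568 × 211.0/15.04 = 9.214 m/s.
Bernoulli: P₁ + ½ρv₁² + ρg h₁ = P₂ + ½ρv₂² + ρg h₂, so P₂ = P₁ + ½ρ(v₁² − v₂²) − ρg(h₂ − h₁).
P₂ = 474800 + ½·1000·(0.6568² − 9.214²) − 1000·9.8·(−13.32) = 474800 + (-42230) − (-130500) = 563100 Pa.

P₂ ≈ 563.1 kPa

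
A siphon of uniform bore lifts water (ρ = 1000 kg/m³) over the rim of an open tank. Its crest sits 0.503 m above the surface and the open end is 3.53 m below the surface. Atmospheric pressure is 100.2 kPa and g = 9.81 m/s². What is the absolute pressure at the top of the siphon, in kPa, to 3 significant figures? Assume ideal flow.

60.6 kPa

From the surface to the outlet (both open to atmosphere, surface at rest): v = √(2g·h_out) = √(2·9.81·3.53) = 8.32 m/s.
With constant cross-section the crest speed equals v; applying Bernoulli from the surface up to the crest, P_top = P_atm − ½ρv² − ρg·h_top.
P_top = 100200 − ½·1000·8.32² − 1000·9.81·0.503 = 60600 Pa.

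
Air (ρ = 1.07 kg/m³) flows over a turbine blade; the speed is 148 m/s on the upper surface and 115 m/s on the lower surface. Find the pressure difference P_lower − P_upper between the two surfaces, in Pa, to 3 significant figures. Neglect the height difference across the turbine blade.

ΔP = 4640 Pa

With negligible Δh, P + ½ρv² is constant, so P_low − P_up = ½ρ(v_up² − v_low²).
ΔP = ½·1.07·(148² − 115²) = 4640 Pa.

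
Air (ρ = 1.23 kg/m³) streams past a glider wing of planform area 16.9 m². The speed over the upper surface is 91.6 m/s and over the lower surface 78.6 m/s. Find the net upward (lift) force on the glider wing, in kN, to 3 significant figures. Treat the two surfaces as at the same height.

F ≈ 23.0 kN

With equal heights on the two surfaces, Bernoulli gives P_lower − P_upper = ½ρ(v_upper² − v_lower²).
ΔP = ½·1.23·(91.6² − 78.6²) = 1360 Pa.
Lift = ΔP · A = 1360 × 16.9 = 23000 N.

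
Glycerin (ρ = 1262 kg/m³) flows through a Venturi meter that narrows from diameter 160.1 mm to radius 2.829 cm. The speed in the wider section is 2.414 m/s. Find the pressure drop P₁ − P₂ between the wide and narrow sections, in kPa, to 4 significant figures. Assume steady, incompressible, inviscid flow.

Continuity gives A₁v₁ = A₂v₂, so v₂ = (201.3 cm²)/(25.14 cm²) × 2.414 m/s = 19.33 m/s.
With no height change, Bernoulli's equation is P₁ + ½ρv₁² = P₂ + ½ρv₂².
P₁ − P₂ = ½·1262·(19.33² − 2.414²) = ½·1262·367.8 = 232100 Pa.

ΔP ≈ 232.1 kPa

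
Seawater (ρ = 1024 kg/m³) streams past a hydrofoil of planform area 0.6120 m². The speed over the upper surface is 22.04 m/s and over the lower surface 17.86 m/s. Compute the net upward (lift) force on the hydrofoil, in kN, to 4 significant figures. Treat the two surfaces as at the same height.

With equal heights on the two surfaces, Bernoulli gives P_lower − P_upper = ½ρ(v_upper² − v_lower²).
ΔP = ½·1024·(22.04² − 17.86²) = 85390 Pa.
Lift = ΔP · A = 85390 × 0.6120 = 52260 N.

52.26 kN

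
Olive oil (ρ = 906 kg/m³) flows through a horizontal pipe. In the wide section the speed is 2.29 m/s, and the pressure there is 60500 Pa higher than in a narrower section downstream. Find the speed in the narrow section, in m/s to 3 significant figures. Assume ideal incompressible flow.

Horizontal Bernoulli: P₁ + ½ρv₁² = P₂ + ½ρv₂², so v₂² = v₁² + 2(P₁ − P₂)/ρ.
v₂ = √(2.29² + 2·60500/906) = √(5.24 + 134) = 11.8 m/s.

v₂ ≈ 11.8 m/s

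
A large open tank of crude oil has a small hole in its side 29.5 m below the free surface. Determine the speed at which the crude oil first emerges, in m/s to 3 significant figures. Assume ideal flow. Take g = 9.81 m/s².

Torricelli's result v = √(2gh) gives v = √(2·9.81·29.5) = 24.1 m/s.

v ≈ 24.1 m/s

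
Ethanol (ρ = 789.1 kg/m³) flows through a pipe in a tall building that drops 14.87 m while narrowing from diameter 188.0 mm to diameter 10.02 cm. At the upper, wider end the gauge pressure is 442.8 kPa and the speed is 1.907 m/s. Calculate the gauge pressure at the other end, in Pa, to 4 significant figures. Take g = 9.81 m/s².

P₂ ≈ 541600 Pa

Continuity gives A₁v₁ = A₂v₂, so v₂ = (277.6 cm²)/(78.85 cm²) × 1.907 m/s = 6.713 m/s.
Energy conservation along the streamline gives P₂ = P₁ − ½ρ(v₂² − v₁²) − ρg(h₂ − h₁).
P₂ = 442800 + ½·789.1·(1.907² − 6.713²) − 789.1·9.81·(−14.87) = 442800 + (-16350) − (-115100) = 541600 Pa.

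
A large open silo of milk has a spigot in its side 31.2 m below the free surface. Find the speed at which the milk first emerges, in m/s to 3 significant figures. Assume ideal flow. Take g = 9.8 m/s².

Bernoulli from surface to hole (P equal, v_surface ≈ 0): v = √(2gh) = √(2×9.8×31.2) = 24.7 m/s.

v = 24.7 m/s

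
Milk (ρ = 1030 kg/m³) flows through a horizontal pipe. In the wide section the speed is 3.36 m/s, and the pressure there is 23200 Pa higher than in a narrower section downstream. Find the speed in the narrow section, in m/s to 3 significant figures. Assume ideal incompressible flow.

7.51 m/s

Horizontal Bernoulli: P₁ + ½ρv₁² = P₂ + ½ρv₂², so v₂² = v₁² + 2(P₁ − P₂)/ρ.
v₂ = √(3.36² + 2·23200/1030) = √(11.3 + 45.0) = 7.51 m/s.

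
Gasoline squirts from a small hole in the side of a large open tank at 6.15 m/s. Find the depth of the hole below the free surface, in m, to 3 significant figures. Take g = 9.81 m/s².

Torricelli: v = √(2gh), so h = v²/(2g).
h = 6.15²/(2·9.81) = 37.8/19.62 = 1.93 m.

h = 1.93 m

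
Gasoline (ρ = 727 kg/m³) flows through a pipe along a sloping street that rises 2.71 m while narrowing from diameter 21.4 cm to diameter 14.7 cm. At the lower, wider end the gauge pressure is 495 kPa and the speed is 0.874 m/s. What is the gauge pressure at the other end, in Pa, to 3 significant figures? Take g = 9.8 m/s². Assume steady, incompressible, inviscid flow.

By continuity, v₂ = v₁·A₁/A₂ = 0.874·(360/170) = 1.85 m/s.
Energy conservation along the streamline gives P₂ = P₁ − ½ρ(v₂² − v₁²) − ρg(h₂ − h₁).
P₂ = 495000 + ½·727·(0.874² − 1.85²) − 727·9.8·(+2.71) = 495000 + (-969) − (19300) = 475000 Pa.

P₂ = 475000 Pa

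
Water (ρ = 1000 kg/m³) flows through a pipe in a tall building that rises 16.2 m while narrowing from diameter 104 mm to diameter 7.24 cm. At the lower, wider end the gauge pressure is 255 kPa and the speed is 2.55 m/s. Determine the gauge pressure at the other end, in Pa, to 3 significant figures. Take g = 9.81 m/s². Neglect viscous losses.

P₂ ≈ 85500 Pa

Continuity gives A₁v₁ = A₂v₂, so v₂ = (84.9 cm²)/(41.2 cm²) × 2.55 m/s = 5.26 m/s.
Applying Bernoulli between the two ends and solving for P₂: P₂ = P₁ + ½ρ(v₁² − v₂²) − ρgΔh.
P₂ = 255000 + ½·1000·(2.55² − 5.26²) − 1000·9.81·(+16.2) = 255000 + (-10600) − (159000) = 85500 Pa.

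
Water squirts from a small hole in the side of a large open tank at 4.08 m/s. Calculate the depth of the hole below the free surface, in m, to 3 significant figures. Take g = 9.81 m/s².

Inverting v = √(2gh) gives h = v² / 2g.
h = 4.08²/(2·9.81) = 16.6/19.62 = 0.848 m.

0.848 m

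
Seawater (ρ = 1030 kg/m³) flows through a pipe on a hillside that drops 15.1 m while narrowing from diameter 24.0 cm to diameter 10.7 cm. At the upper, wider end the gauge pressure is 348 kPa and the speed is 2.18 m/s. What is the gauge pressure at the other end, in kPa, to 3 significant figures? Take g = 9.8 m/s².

441 kPa

The volume flow rate is constant, so v₂ = (A₁/A₂)v₁ = (452/89.9)·2.18 = 11.0 m/s.
Bernoulli: P₁ + ½ρv₁² + ρg h₁ = P₂ + ½ρv₂² + ρg h₂, so P₂ = P₁ + ½ρ(v₁² − v₂²) − ρg(h₂ − h₁).
P₂ = 348000 + ½·1030·(2.18² − 11.0²) − 1030·9.8·(−15.1) = 348000 + (-59500) − (-152000) = 441000 Pa.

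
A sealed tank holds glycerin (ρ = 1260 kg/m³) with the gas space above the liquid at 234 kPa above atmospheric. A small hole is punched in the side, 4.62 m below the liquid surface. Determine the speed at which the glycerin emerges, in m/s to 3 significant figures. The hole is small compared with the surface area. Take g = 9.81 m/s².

v ≈ 21.5 m/s

Take point 1 at the surface (v₁ ≈ 0) and point 2 at the hole (at atmospheric pressure). Bernoulli: P₁ + ρg h = P_atm + ½ρv₂².
With P₁ − P_atm = 234000 Pa, v₂ = √(2gh + 2ΔP/ρ) = √(2·9.81·4.62 + 2·234000/1260) = 21.5 m/s.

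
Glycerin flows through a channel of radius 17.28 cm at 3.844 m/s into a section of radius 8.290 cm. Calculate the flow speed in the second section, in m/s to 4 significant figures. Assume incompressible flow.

v₂ = 16.70 m/s

The volume flow rate is constant, so v₂ = (A₁/A₂)v₁ = (938.1/215.9)·3.844 = 16.70 m/s.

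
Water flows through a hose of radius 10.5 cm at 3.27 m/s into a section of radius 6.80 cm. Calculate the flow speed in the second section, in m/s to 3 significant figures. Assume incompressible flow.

v₂ ≈ 7.80 m/s

Continuity gives A₁v₁ = A₂v₂, so v₂ = (346 cm²)/(145 cm²) × 3.27 m/s = 7.80 m/s.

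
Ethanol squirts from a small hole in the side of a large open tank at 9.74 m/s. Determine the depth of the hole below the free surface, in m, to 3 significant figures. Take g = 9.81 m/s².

Torricelli: v = √(2gh), so h = v²/(2g).
h = 9.74²/(2·9.81) = 94.9/19.62 = 4.84 m.

h ≈ 4.84 m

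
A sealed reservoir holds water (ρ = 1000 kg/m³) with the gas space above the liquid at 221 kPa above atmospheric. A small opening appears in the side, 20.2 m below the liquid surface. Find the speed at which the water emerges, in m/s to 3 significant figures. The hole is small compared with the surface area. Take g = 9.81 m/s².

v = 29.0 m/s

Take point 1 at the surface (v₁ ≈ 0) and point 2 at the hole (at atmospheric pressure). Bernoulli: P₁ + ρg h = P_atm + ½ρv₂².
With P₁ − P_atm = 221000 Pa, v₂ = √(2gh + 2ΔP/ρ) = √(2·9.81·20.2 + 2·221000/1000) = 29.0 m/s.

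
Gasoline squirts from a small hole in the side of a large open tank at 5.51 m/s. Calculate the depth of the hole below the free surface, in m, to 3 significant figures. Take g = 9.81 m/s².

Torricelli: v = √(2gh), so h = v²/(2g).
h = 5.51²/(2·9.81) = 30.4/19.62 = 1.55 m.

h ≈ 1.55 m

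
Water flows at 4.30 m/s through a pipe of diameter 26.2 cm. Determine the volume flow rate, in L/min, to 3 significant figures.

Q ≈ 13900 L/min

Q = A·v = 0.0539 m² × 4.30 m/s = 0.232 m³/s.
Converting: 0.232 m³/s × 60000 = 13900 L/min.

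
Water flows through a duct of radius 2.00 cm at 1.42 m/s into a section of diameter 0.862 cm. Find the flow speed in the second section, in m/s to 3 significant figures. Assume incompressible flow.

v₂ = 30.6 m/s

By continuity, v₂ = v₁·A₁/A₂ = 1.42·(12.6/0.584) = 30.6 m/s.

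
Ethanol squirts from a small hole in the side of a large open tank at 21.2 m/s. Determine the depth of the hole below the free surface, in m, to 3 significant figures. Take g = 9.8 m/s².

Torricelli: v = √(2gh), so h = v²/(2g).
h = 21.2²/(2·9.8) = 449/19.60 = 22.9 m.

h ≈ 22.9 m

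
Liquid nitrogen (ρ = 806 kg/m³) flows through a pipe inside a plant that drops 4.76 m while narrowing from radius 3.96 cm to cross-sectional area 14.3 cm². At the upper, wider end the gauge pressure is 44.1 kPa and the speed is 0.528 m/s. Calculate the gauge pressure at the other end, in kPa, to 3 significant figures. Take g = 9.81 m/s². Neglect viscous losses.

P₂ ≈ 80.5 kPa

Continuity gives A₁v₁ = A₂v₂, so v₂ = (49.3 cm²)/(14.3 cm²) × 0.528 m/s = 1.82 m/s.
Bernoulli: P₁ + ½ρv₁² + ρg h₁ = P₂ + ½ρv₂² + ρg h₂, so P₂ = P₁ + ½ρ(v₁² − v₂²) − ρg(h₂ − h₁).
P₂ = 44100 + ½·806·(0.528² − 1.82²) − 806·9.81·(−4.76) = 44100 + (-1220) − (-37600) = 80500 Pa.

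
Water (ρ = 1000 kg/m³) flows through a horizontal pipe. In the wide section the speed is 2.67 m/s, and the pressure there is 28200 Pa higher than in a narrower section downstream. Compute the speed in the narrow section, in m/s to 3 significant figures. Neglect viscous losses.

Along the level pipe P + ½ρv² is conserved, hence v₂² = v₁² + 2(P₁ − P₂)/ρ.
v₂ = √(2.67² + 2·28200/1000) = √(7.13 + 56.4) = 7.97 m/s.

v₂ ≈ 7.97 m/s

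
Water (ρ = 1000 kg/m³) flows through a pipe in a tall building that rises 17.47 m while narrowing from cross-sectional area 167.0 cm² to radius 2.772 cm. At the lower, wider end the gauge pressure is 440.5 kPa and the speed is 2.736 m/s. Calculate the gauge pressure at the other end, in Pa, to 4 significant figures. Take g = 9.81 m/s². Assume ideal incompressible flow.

Continuity gives A₁v₁ = A₂v₂, so v₂ = (167.0 cm²)/(24.14 cm²) × 2.736 m/s = 18.93 m/s.
Energy conservation along the streamline gives P₂ = P₁ − ½ρ(v₂² − v₁²) − ρg(h₂ − h₁).
P₂ = 440500 + ½·1000·(2.736² − 18.93²) − 1000·9.81·(+17.47) = 440500 + (-175400) − (171400) = 93730 Pa.

93730 Pa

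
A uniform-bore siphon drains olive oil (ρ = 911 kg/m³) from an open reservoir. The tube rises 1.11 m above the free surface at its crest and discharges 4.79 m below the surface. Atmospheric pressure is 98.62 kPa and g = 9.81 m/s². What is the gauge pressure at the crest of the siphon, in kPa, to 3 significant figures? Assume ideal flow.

Bernoulli surface→outlet gives ½v² = g·h_out, so v = √(2·9.81·4.79) = 9.69 m/s.
Continuity keeps v the same throughout the tube; from surface to crest, P_atm + 0 = P_top + ½ρv² + ρg·h_top.
P_top = 98620 − ½·911·9.69² − 911·9.81·1.11 = 45900 Pa. So P_gauge = P_top − P_atm = -52700 Pa.

P_gauge = -52.7 kPa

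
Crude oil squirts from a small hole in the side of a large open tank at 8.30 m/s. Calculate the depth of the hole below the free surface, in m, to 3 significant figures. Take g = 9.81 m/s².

Inverting v = √(2gh) gives h = v² / 2g.
h = 8.30²/(2·9.81) = 68.9/19.62 = 3.51 m.

h ≈ 3.51 m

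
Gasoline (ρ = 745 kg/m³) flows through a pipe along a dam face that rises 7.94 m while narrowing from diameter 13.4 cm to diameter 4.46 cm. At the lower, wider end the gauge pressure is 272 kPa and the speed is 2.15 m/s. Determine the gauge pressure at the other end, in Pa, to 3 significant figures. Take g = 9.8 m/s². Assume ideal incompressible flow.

75400 Pa

The volume flow rate is constant, so v₂ = (A₁/A₂)v₁ = (141/15.6)·2.15 = 19.4 m/s.
Energy conservation along the streamline gives P₂ = P₁ − ½ρ(v₂² − v₁²) − ρg(h₂ − h₁).
P₂ = 272000 + ½·745·(2.15² − 19.4²) − 745·9.8·(+7.94) = 272000 + (-139000) − (58000) = 75400 Pa.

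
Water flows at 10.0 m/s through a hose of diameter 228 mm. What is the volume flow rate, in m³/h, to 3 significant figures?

Q = A·v = 0.0408 m² × 10.0 m/s = 0.408 m³/s.
Converting: 0.408 m³/s × 3600 = 1470 m³/h.

Q ≈ 1470 m³/h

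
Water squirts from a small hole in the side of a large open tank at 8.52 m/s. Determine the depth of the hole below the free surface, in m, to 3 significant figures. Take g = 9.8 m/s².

h ≈ 3.70 m

For a small hole in a large open tank, ½v² = gh, giving h = v²/(2g).
h = 8.52²/(2·9.8) = 72.6/19.60 = 3.70 m.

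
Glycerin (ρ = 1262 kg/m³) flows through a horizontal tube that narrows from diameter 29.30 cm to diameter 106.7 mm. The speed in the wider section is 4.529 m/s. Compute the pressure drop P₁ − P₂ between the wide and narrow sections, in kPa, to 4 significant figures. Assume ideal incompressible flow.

Continuity gives A₁v₁ = A₂v₂, so v₂ = (674.3 cm²)/(89.42 cm²) × 4.529 m/s = 34.15 m/s.
Along the horizontal streamline, P + ½ρv² is constant.
P₁ − P₂ = ½·1262·(34.15² − 4.529²) = ½·1262·1146 = 723000 Pa.

ΔP ≈ 723.0 kPa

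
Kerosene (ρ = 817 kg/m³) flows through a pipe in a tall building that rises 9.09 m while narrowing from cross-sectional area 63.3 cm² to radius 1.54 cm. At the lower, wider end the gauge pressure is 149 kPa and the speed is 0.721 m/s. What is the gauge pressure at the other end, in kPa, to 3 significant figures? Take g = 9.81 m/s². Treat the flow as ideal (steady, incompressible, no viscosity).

P₂ ≈ 61.0 kPa

Mass conservation (A₁v₁ = A₂v₂) gives v₂ = 0.721 × 63.3/7.45 = 6.13 m/s.
Energy conservation along the streamline gives P₂ = P₁ − ½ρ(v₂² − v₁²) − ρg(h₂ − h₁).
P₂ = 149000 + ½·817·(0.721² − 6.13²) − 817·9.81·(+9.09) = 149000 + (-15100) − (72900) = 61000 Pa.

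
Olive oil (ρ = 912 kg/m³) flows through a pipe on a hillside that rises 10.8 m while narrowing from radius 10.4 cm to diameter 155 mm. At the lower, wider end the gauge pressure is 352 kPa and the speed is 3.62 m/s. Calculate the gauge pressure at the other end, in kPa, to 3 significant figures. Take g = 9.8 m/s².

By continuity, v₂ = v₁·A₁/A₂ = 3.62·(340/189) = 6.52 m/s.
Bernoulli: P₁ + ½ρv₁² + ρg h₁ = P₂ + ½ρv₂² + ρg h₂, so P₂ = P₁ + ½ρ(v₁² − v₂²) − ρg(h₂ − h₁).
P₂ = 352000 + ½·912·(3.62² − 6.52²) − 912·9.8·(+10.8) = 352000 + (-13400) − (96500) = 242000 Pa.

P₂ ≈ 242 kPa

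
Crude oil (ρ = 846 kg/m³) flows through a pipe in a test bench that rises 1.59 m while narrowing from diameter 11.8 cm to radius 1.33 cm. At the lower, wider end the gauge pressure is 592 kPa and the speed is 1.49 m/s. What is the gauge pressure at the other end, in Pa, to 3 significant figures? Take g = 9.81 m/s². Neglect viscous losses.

P₂ = 216000 Pa

The volume flow rate is constant, so v₂ = (A₁/A₂)v₁ = (109/5.56)·1.49 = 29.3 m/s.
Applying Bernoulli between the two ends and solving for P₂: P₂ = P₁ + ½ρ(v₁² − v₂²) − ρgΔh.
P₂ = 592000 + ½·846·(1.49² − 29.3²) − 846·9.81·(+1.59) = 592000 + (-363000) − (13200) = 216000 Pa.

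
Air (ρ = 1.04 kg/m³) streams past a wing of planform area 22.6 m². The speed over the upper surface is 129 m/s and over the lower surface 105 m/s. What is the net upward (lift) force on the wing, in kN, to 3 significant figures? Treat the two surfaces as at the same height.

With equal heights on the two surfaces, Bernoulli gives P_lower − P_upper = ½ρ(v_upper² − v_lower²).
ΔP = ½·1.04·(129² − 105²) = 2920 Pa.
Lift = ΔP · A = 2920 × 22.6 = 66000 N.

F ≈ 66.0 kN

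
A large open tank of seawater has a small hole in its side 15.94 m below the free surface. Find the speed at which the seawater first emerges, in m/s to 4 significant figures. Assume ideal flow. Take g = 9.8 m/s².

v = 17.68 m/s

Torricelli's result v = √(2gh) gives v = √(2·9.8·15.94) = 17.68 m/s.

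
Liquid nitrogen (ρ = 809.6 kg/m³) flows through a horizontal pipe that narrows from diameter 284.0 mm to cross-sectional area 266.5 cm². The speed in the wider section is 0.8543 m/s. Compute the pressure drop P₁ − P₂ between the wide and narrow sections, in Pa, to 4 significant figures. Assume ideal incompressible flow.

Mass conservation (A₁v₁ = A₂v₂) gives v₂ = 0.8543 × 633.5/266.5 = 2.031 m/s.
With no height change, Bernoulli's equation is P₁ + ½ρv₁² = P₂ + ½ρv₂².
P₁ − P₂ = ½·809.6·(2.031² − 0.8543²) = ½·809.6·3.394 = 1374 Pa.

ΔP ≈ 1374 Pa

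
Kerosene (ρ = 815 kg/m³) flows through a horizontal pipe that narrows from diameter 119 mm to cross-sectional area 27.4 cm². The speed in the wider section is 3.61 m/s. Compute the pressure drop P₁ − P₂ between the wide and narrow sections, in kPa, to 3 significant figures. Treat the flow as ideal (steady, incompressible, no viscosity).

Mass conservation (A₁v₁ = A₂v₂) gives v₂ = 3.61 × 111/27.4 = 14.7 m/s.
Bernoulli (h₁ = h₂): P₁ − P₂ = ½ρ(v₂² − v₁²).
P₁ − P₂ = ½·815·(14.7² − 3.61²) = ½·815·202 = 82200 Pa.

ΔP ≈ 82.2 kPa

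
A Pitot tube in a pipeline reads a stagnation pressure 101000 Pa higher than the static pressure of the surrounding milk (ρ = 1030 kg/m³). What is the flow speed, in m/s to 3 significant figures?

Bernoulli between the free stream and the stagnation point: ½ρv² = P_stag − P_static.
v = √(2ΔP/ρ) = √(2·101000/1030) = 14.0 m/s.

14.0 m/s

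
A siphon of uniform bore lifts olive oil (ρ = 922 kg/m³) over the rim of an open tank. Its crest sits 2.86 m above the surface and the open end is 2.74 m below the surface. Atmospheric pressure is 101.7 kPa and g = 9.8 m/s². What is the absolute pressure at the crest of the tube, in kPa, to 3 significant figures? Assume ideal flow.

From the surface to the outlet (both open to atmosphere, surface at rest): v = √(2g·h_out) = √(2·9.8·2.74) = 7.33 m/s.
The bore is uniform, so the speed at the crest is the same v. Bernoulli surface→crest: P_atm = P_top + ½ρv² + ρg·h_top.
P_top = 101700 − ½·922·7.33² − 922·9.8·2.86 = 51100 Pa.

P_top ≈ 51.1 kPa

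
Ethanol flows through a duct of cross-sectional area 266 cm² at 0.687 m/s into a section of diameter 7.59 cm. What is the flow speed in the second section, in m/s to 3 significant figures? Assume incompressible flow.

4.04 m/s

Mass conservation (A₁v₁ = A₂v₂) gives v₂ = 0.687 × 266/45.2 = 4.04 m/s.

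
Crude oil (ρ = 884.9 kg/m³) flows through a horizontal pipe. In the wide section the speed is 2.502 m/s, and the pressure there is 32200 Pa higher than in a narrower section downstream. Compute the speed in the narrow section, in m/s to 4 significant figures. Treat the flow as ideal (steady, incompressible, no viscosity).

v₂ ≈ 8.890 m/s

Along the level pipe P + ½ρv² is conserved, hence v₂² = v₁² + 2(P₁ − P₂)/ρ.
v₂ = √(2.502² + 2·32200/884.9) = √(6.260 + 72.78) = 8.890 m/s.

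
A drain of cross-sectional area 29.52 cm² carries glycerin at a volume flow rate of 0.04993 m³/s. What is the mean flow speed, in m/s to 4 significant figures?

Q = 0.04993 m³/s = 0.04993 m³/s.
v = Q/A = 0.04993 / 0.002952 = 16.91 m/s.

16.91 m/s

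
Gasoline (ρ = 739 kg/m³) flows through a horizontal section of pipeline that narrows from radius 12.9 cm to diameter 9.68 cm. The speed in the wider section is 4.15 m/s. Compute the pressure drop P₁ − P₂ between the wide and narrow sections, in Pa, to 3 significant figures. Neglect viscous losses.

ΔP ≈ 315000 Pa

By continuity, v₂ = v₁·A₁/A₂ = 4.15·(523/73.6) = 29.5 m/s.
With no height change, Bernoulli's equation is P₁ + ½ρv₁² = P₂ + ½ρv₂².
P₁ − P₂ = ½·739·(29.5² − 4.15²) = ½·739·852 = 315000 Pa.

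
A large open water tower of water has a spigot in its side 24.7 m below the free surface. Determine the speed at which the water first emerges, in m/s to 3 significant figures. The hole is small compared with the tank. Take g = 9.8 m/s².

v ≈ 22.0 m/s

Bernoulli from surface to hole (P equal, v_surface ≈ 0): v = √(2gh) = √(2×9.8×24.7) = 22.0 m/s.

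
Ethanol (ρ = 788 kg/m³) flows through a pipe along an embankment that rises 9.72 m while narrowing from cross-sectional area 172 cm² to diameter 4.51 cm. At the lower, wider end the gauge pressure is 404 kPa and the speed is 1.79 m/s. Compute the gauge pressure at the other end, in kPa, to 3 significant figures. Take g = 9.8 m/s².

P₂ ≈ 184 kPa

By continuity, v₂ = v₁·A₁/A₂ = 1.79·(172/16.0) = 19.3 m/s.
Bernoulli: P₁ + ½ρv₁² + ρg h₁ = P₂ + ½ρv₂² + ρg h₂, so P₂ = P₁ + ½ρ(v₁² − v₂²) − ρg(h₂ − h₁).
P₂ = 404000 + ½·788·(1.79² − 19.3²) − 788·9.8·(+9.72) = 404000 + (-145000) − (75100) = 184000 Pa.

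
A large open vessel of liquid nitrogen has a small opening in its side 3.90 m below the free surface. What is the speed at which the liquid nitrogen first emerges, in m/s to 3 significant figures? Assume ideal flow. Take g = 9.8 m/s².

v = 8.74 m/s

With the surface at rest and both surface and jet at atmospheric pressure, Bernoulli gives ρg h = ½ρv², so v = √(2gh) = √(2·9.8·3.90) = 8.74 m/s.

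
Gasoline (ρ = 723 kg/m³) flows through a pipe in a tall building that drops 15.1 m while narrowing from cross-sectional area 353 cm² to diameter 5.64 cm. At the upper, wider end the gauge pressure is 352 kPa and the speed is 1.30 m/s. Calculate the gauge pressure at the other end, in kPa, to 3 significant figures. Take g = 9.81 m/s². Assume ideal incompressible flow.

338 kPa

By continuity, v₂ = v₁·A₁/A₂ = 1.30·(353/25.0) = 18.4 m/s.
Applying Bernoulli between the two ends and solving for P₂: P₂ = P₁ + ½ρ(v₁² − v₂²) − ρgΔh.
P₂ = 352000 + ½·723·(1.30² − 18.4²) − 723·9.81·(−15.1) = 352000 + (-121000) − (-107000) = 338000 Pa.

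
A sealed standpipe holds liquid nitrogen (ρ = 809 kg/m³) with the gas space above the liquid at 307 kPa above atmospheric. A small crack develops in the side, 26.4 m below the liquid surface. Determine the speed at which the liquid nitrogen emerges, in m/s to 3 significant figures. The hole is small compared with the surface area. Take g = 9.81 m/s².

Take point 1 at the surface (v₁ ≈ 0) and point 2 at the hole (at atmospheric pressure). Bernoulli: P₁ + ρg h = P_atm + ½ρv₂².
With P₁ − P_atm = 307000 Pa, v₂ = √(2gh + 2ΔP/ρ) = √(2·9.81·26.4 + 2·307000/809) = 35.7 m/s.

v = 35.7 m/s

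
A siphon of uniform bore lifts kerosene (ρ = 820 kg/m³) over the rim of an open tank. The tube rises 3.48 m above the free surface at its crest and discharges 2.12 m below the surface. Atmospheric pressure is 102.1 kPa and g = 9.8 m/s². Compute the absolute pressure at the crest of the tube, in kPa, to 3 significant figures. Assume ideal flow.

The outlet speed comes from Torricelli: v = √(2g·2.12) = 6.45 m/s.
The bore is uniform, so the speed at the crest is the same v. Bernoulli surface→crest: P_atm = P_top + ½ρv² + ρg·h_top.
P_top = 102100 − ½·820·6.45² − 820·9.8·3.48 = 57100 Pa.

P_top = 57.1 kPa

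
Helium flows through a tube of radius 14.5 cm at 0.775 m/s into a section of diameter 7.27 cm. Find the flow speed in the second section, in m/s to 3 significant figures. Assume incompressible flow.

v₂ ≈ 12.3 m/s

Mass conservation (A₁v₁ = A₂v₂) gives v₂ = 0.775 × 661/41.5 = 12.3 m/s.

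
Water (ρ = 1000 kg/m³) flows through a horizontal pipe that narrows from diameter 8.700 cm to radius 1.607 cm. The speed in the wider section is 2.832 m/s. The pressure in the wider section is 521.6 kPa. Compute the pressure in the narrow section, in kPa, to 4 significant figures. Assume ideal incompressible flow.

310.3 kPa

Mass conservation (A₁v₁ = A₂v₂) gives v₂ = 2.832 × 59.45/8.113 = 20.75 m/s.
Bernoulli (h₁ = h₂): P₁ − P₂ = ½ρ(v₂² − v₁²).
P₂ = P₁ − ½ρ(v₂² − v₁²) = 521600 − ½·1000·(20.75² − 2.832²) = 521600 − 211300 = 310300 Pa.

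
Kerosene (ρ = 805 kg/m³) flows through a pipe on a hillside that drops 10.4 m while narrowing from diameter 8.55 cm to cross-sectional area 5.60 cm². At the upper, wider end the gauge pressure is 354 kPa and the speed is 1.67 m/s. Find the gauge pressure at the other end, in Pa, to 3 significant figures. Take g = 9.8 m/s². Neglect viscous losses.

Mass conservation (A₁v₁ = A₂v₂) gives v₂ = 1.67 × 57.4/5.60 = 17.1 m/s.
Energy conservation along the streamline gives P₂ = P₁ − ½ρ(v₂² − v₁²) − ρg(h₂ − h₁).
P₂ = 354000 + ½·805·(1.67² − 17.1²) − 805·9.8·(−10.4) = 354000 + (-117000) − (-82000) = 319000 Pa.

319000 Pa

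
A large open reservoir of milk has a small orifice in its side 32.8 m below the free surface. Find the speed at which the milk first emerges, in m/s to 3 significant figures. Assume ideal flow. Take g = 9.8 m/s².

Bernoulli from surface to hole (P equal, v_surface ≈ 0): v = √(2gh) = √(2×9.8×32.8) = 25.4 m/s.

v = 25.4 m/s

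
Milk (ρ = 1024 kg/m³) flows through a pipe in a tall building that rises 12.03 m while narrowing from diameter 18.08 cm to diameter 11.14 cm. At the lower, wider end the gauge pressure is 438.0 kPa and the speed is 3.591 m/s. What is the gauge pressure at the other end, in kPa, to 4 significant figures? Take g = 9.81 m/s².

P₂ ≈ 277.9 kPa

By continuity, v₂ = v₁·A₁/A₂ = 3.591·(256.7/97.47) = 9.459 m/s.
Bernoulli: P₁ + ½ρv₁² + ρg h₁ = P₂ + ½ρv₂² + ρg h₂, so P₂ = P₁ + ½ρ(v₁² − v₂²) − ρg(h₂ − h₁).
P₂ = 438000 + ½·1024·(3.591² − 9.459²) − 1024·9.81·(+12.03) = 438000 + (-39210) − (120800) = 277900 Pa.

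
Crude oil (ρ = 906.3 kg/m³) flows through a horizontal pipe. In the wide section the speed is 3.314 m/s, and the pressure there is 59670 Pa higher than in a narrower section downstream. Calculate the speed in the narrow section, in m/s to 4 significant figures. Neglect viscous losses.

v₂ = 11.94 m/s

Along the level pipe P + ½ρv² is conserved, hence v₂² = v₁² + 2(P₁ − P₂)/ρ.
v₂ = √(3.314² + 2·59670/906.3) = √(10.98 + 131.7) = 11.94 m/s.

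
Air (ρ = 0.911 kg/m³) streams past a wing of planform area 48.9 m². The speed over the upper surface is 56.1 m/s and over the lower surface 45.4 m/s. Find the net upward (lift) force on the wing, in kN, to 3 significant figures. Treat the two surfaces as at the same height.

From P + ½ρv² = const at equal height, P_low − P_up = ½ρ(v_up² − v_low²).
ΔP = ½·0.911·(56.1² − 45.4²) = 495 Pa.
Lift = ΔP · A = 495 × 48.9 = 24200 N.

24.2 kN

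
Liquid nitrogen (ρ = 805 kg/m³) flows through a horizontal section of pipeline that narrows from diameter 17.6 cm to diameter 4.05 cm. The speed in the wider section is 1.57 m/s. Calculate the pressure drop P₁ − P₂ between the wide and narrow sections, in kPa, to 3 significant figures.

ΔP ≈ 353 kPa

The volume flow rate is constant, so v₂ = (A₁/A₂)v₁ = (243/12.9)·1.57 = 29.6 m/s.
The pipe is horizontal, so Bernoulli reduces to P₁ + ½ρv₁² = P₂ + ½ρv₂².
P₁ − P₂ = ½·805·(29.6² − 1.57²) = ½·805·877 = 353000 Pa.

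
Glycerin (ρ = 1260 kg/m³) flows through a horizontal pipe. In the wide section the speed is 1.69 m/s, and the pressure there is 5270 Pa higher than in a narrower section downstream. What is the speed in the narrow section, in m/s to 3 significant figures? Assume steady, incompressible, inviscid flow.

v₂ ≈ 3.35 m/s

Along the level pipe P + ½ρv² is conserved, hence v₂² = v₁² + 2(P₁ − P₂)/ρ.
v₂ = √(1.69² + 2·5270/1260) = √(2.86 + 8.37) = 3.35 m/s.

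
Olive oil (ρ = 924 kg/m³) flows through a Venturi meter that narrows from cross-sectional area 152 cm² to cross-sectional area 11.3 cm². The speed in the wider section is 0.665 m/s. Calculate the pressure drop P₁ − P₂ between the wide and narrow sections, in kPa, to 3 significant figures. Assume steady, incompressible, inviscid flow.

ΔP ≈ 36.8 kPa

The volume flow rate is constant, so v₂ = (A₁/A₂)v₁ = (152/11.3)·0.665 = 8.95 m/s.
With no height change, Bernoulli's equation is P₁ + ½ρv₁² = P₂ + ½ρv₂².
P₁ − P₂ = ½·924·(8.95² − 0.665²) = ½·924·79.6 = 36800 Pa.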